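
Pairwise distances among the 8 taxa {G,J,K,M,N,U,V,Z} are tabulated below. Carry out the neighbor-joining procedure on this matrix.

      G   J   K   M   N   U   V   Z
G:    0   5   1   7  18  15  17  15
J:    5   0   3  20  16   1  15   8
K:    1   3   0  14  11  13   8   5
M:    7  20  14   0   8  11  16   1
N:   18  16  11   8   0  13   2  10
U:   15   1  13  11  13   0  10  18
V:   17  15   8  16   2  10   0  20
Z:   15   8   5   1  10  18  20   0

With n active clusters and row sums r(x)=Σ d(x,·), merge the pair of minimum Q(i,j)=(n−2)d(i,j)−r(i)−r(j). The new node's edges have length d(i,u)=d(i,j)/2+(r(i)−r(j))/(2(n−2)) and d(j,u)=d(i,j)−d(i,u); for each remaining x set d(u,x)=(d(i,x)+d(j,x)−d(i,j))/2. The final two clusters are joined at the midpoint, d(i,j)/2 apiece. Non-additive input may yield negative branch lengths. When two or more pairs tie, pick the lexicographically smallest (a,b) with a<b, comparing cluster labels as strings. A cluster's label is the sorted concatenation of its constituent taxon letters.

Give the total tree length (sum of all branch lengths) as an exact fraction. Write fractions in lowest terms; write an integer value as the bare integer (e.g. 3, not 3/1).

213/8

iteration 1: select N,V (d=2, Q=-154); attach at lengths (1/6, 11/6); label the merged cluster NV
  updated: d(G,NV)=33/2, d(J,NV)=29/2, d(K,NV)=17/2, d(M,NV)=11, d(NV,U)=21/2, d(NV,Z)=14
iteration 2: select M,Z (d=1, Q=-120); attach at lengths (4/5, 1/5); label the merged cluster MZ
  updated: d(G,MZ)=21/2, d(J,MZ)=27/2, d(K,MZ)=9, d(MZ,NV)=12, d(MZ,U)=14
iteration 3: select J,U (d=1, Q=-173/2); attach at lengths (-25/16, 41/16); label the merged cluster JU
  updated: d(G,JU)=19/2, d(JU,K)=15/2, d(JU,MZ)=53/4, d(JU,NV)=12
iteration 4: select G,K (d=1, Q=-121/2); attach at lengths (29/12, -17/12); label the merged cluster GK
  updated: d(GK,JU)=8, d(GK,MZ)=37/4, d(GK,NV)=12
iteration 5: select GK,JU (d=8, Q=-93/2); attach at lengths (3, 5); label the merged cluster GJKU
  updated: d(GJKU,MZ)=29/4, d(GJKU,NV)=8
iteration 6: select GJKU,MZ (d=29/4, Q=-109/4); attach at lengths (13/8, 45/8); label the merged cluster GJKMUZ
  updated: d(GJKMUZ,NV)=51/8
iteration 7: select GJKMUZ,NV (d=51/8); attach at lengths (51/16, 51/16); label the merged cluster GJKMNUVZ
final tree: ((((G:29/12,K:-17/12):3,(J:-25/16,U:41/16):5):13/8,(M:4/5,Z:1/5):45/8):51/16,(N:1/6,V:11/6):51/16)
total length: 213/8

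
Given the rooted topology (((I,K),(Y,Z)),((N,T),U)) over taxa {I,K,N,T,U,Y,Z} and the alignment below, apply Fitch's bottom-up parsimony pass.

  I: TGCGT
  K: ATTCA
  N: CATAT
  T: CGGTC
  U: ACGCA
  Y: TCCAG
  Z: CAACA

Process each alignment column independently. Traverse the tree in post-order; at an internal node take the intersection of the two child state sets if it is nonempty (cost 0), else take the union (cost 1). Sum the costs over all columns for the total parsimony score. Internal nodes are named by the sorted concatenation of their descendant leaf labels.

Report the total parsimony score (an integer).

21

IK@0: {T} ∪ {A} = {A,T} (union, +1)
YZ@0: {T} ∪ {C} = {C,T} (union, +1)
IKYZ@0: {A,T} ∩ {C,T} = {T} (intersection, +0)
NT@0: {C} ∩ {C} = {C} (intersection, +0)
NTU@0: {C} ∪ {A} = {A,C} (union, +1)
IKNTUYZ@0: {T} ∪ {A,C} = {A,C,T} (union, +1)
IK@1: {G} ∪ {T} = {G,T} (union, +1)
YZ@1: {C} ∪ {A} = {A,C} (union, +1)
IKYZ@1: {G,T} ∪ {A,C} = {A,C,G,T} (union, +1)
NT@1: {A} ∪ {G} = {A,G} (union, +1)
NTU@1: {A,G} ∪ {C} = {A,C,G} (union, +1)
IKNTUYZ@1: {A,C,G,T} ∩ {A,C,G} = {A,C,G} (intersection, +0)
IK@2: {C} ∪ {T} = {C,T} (union, +1)
YZ@2: {C} ∪ {A} = {A,C} (union, +1)
IKYZ@2: {C,T} ∩ {A,C} = {C} (intersection, +0)
NT@2: {T} ∪ {G} = {G,T} (union, +1)
NTU@2: {G,T} ∩ {G} = {G} (intersection, +0)
IKNTUYZ@2: {C} ∪ {G} = {C,G} (union, +1)
IK@3: {G} ∪ {C} = {C,G} (union, +1)
YZ@3: {A} ∪ {C} = {A,C} (union, +1)
IKYZ@3: {C,G} ∩ {A,C} = {C} (intersection, +0)
NT@3: {A} ∪ {T} = {A,T} (union, +1)
NTU@3: {A,T} ∪ {C} = {A,C,T} (union, +1)
IKNTUYZ@3: {C} ∩ {A,C,T} = {C} (intersection, +0)
IK@4: {T} ∪ {A} = {A,T} (union, +1)
YZ@4: {G} ∪ {A} = {A,G} (union, +1)
IKYZ@4: {A,T} ∩ {A,G} = {A} (intersection, +0)
NT@4: {T} ∪ {C} = {C,T} (union, +1)
NTU@4: {C,T} ∪ {A} = {A,C,T} (union, +1)
IKNTUYZ@4: {A} ∩ {A,C,T} = {A} (intersection, +0)
per-site changes: [4, 5, 4, 4, 4]; total = 21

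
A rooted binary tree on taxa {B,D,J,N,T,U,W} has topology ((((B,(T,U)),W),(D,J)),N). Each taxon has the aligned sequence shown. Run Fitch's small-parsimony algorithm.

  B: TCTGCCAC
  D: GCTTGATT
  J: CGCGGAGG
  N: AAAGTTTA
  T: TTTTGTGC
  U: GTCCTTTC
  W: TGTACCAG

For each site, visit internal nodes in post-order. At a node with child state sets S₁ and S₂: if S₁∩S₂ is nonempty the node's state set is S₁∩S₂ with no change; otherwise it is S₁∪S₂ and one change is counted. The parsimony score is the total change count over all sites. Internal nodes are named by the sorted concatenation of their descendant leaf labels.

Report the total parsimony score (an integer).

site 0, node TU: T={T} ∪ U={G} → {G,T} (+1)
site 0, node BTU: B={T} ∩ TU={G,T} → {T} (+0)
site 0, node BTUW: BTU={T} ∩ W={T} → {T} (+0)
site 0, node DJ: D={G} ∪ J={C} → {C,G} (+1)
site 0, node BDJTUW: BTUW={T} ∪ DJ={C,G} → {C,G,T} (+1)
site 0, node BDJNTUW: BDJTUW={C,G,T} ∪ N={A} → {A,C,G,T} (+1)
site 1, node TU: T={T} ∩ U={T} → {T} (+0)
site 1, node BTU: B={C} ∪ TU={T} → {C,T} (+1)
site 1, node BTUW: BTU={C,T} ∪ W={G} → {C,G,T} (+1)
site 1, node DJ: D={C} ∪ J={G} → {C,G} (+1)
site 1, node BDJTUW: BTUW={C,G,T} ∩ DJ={C,G} → {C,G} (+0)
site 1, node BDJNTUW: BDJTUW={C,G} ∪ N={A} → {A,C,G} (+1)
site 2, node TU: T={T} ∪ U={C} → {C,T} (+1)
site 2, node BTU: B={T} ∩ TU={C,T} → {T} (+0)
site 2, node BTUW: BTU={T} ∩ W={T} → {T} (+0)
site 2, node DJ: D={T} ∪ J={C} → {C,T} (+1)
site 2, node BDJTUW: BTUW={T} ∩ DJ={C,T} → {T} (+0)
site 2, node BDJNTUW: BDJTUW={T} ∪ N={A} → {A,T} (+1)
site 3, node TU: T={T} ∪ U={C} → {C,T} (+1)
site 3, node BTU: B={G} ∪ TU={C,T} → {C,G,T} (+1)
site 3, node BTUW: BTU={C,G,T} ∪ W={A} → {A,C,G,T} (+1)
site 3, node DJ: D={T} ∪ J={G} → {G,T} (+1)
site 3, node BDJTUW: BTUW={A,C,G,T} ∩ DJ={G,T} → {G,T} (+0)
site 3, node BDJNTUW: BDJTUW={G,T} ∩ N={G} → {G} (+0)
site 4, node TU: T={G} ∪ U={T} → {G,T} (+1)
site 4, node BTU: B={C} ∪ TU={G,T} → {C,G,T} (+1)
site 4, node BTUW: BTU={C,G,T} ∩ W={C} → {C} (+0)
site 4, node DJ: D={G} ∩ J={G} → {G} (+0)
site 4, node BDJTUW: BTUW={C} ∪ DJ={G} → {C,G} (+1)
site 4, node BDJNTUW: BDJTUW={C,G} ∪ N={T} → {C,G,T} (+1)
site 5, node TU: T={T} ∩ U={T} → {T} (+0)
site 5, node BTU: B={C} ∪ TU={T} → {C,T} (+1)
site 5, node BTUW: BTU={C,T} ∩ W={C} → {C} (+0)
site 5, node DJ: D={A} ∩ J={A} → {A} (+0)
site 5, node BDJTUW: BTUW={C} ∪ DJ={A} → {A,C} (+1)
site 5, node BDJNTUW: BDJTUW={A,C} ∪ N={T} → {A,C,T} (+1)
site 6, node TU: T={G} ∪ U={T} → {G,T} (+1)
site 6, node BTU: B={A} ∪ TU={G,T} → {A,G,T} (+1)
site 6, node BTUW: BTU={A,G,T} ∩ W={A} → {A} (+0)
site 6, node DJ: D={T} ∪ J={G} → {G,T} (+1)
site 6, node BDJTUW: BTUW={A} ∪ DJ={G,T} → {A,G,T} (+1)
site 6, node BDJNTUW: BDJTUW={A,G,T} ∩ N={T} → {T} (+0)
site 7, node TU: T={C} ∩ U={C} → {C} (+0)
site 7, node BTU: B={C} ∩ TU={C} → {C} (+0)
site 7, node BTUW: BTU={C} ∪ W={G} → {C,G} (+1)
site 7, node DJ: D={T} ∪ J={G} → {G,T} (+1)
site 7, node BDJTUW: BTUW={C,G} ∩ DJ={G,T} → {G} (+0)
site 7, node BDJNTUW: BDJTUW={G} ∪ N={A} → {A,G} (+1)
per-site changes: [4, 4, 3, 4, 4, 3, 4, 3]; total = 29

29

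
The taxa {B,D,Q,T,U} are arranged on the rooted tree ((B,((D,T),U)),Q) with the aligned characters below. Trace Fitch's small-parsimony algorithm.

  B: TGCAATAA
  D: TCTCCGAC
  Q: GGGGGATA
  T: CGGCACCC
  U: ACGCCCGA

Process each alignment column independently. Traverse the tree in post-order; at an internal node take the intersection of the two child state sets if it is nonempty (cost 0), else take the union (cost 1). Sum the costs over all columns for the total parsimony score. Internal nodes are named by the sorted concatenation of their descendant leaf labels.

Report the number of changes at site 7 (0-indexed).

[col 0] DT: children D:{T}, T:{C} ∪→ {C,T}; cost 1
[col 0] DTU: children DT:{C,T}, U:{A} ∪→ {A,C,T}; cost 1
[col 0] BDTU: children B:{T}, DTU:{A,C,T} ∩→ {T}; cost 0
[col 0] BDQTU: children BDTU:{T}, Q:{G} ∪→ {G,T}; cost 1
[col 1] DT: children D:{C}, T:{G} ∪→ {C,G}; cost 1
[col 1] DTU: children DT:{C,G}, U:{C} ∩→ {C}; cost 0
[col 1] BDTU: children B:{G}, DTU:{C} ∪→ {C,G}; cost 1
[col 1] BDQTU: children BDTU:{C,G}, Q:{G} ∩→ {G}; cost 0
[col 2] DT: children D:{T}, T:{G} ∪→ {G,T}; cost 1
[col 2] DTU: children DT:{G,T}, U:{G} ∩→ {G}; cost 0
[col 2] BDTU: children B:{C}, DTU:{G} ∪→ {C,G}; cost 1
[col 2] BDQTU: children BDTU:{C,G}, Q:{G} ∩→ {G}; cost 0
[col 3] DT: children D:{C}, T:{C} ∩→ {C}; cost 0
[col 3] DTU: children DT:{C}, U:{C} ∩→ {C}; cost 0
[col 3] BDTU: children B:{A}, DTU:{C} ∪→ {A,C}; cost 1
[col 3] BDQTU: children BDTU:{A,C}, Q:{G} ∪→ {A,C,G}; cost 1
[col 4] DT: children D:{C}, T:{A} ∪→ {A,C}; cost 1
[col 4] DTU: children DT:{A,C}, U:{C} ∩→ {C}; cost 0
[col 4] BDTU: children B:{A}, DTU:{C} ∪→ {A,C}; cost 1
[col 4] BDQTU: children BDTU:{A,C}, Q:{G} ∪→ {A,C,G}; cost 1
[col 5] DT: children D:{G}, T:{C} ∪→ {C,G}; cost 1
[col 5] DTU: children DT:{C,G}, U:{C} ∩→ {C}; cost 0
[col 5] BDTU: children B:{T}, DTU:{C} ∪→ {C,T}; cost 1
[col 5] BDQTU: children BDTU:{C,T}, Q:{A} ∪→ {A,C,T}; cost 1
[col 6] DT: children D:{A}, T:{C} ∪→ {A,C}; cost 1
[col 6] DTU: children DT:{A,C}, U:{G} ∪→ {A,C,G}; cost 1
[col 6] BDTU: children B:{A}, DTU:{A,C,G} ∩→ {A}; cost 0
[col 6] BDQTU: children BDTU:{A}, Q:{T} ∪→ {A,T}; cost 1
[col 7] DT: children D:{C}, T:{C} ∩→ {C}; cost 0
[col 7] DTU: children DT:{C}, U:{A} ∪→ {A,C}; cost 1
[col 7] BDTU: children B:{A}, DTU:{A,C} ∩→ {A}; cost 0
[col 7] BDQTU: children BDTU:{A}, Q:{A} ∩→ {A}; cost 0
per-site changes: [3, 2, 2, 2, 3, 3, 3, 1]; total = 19

1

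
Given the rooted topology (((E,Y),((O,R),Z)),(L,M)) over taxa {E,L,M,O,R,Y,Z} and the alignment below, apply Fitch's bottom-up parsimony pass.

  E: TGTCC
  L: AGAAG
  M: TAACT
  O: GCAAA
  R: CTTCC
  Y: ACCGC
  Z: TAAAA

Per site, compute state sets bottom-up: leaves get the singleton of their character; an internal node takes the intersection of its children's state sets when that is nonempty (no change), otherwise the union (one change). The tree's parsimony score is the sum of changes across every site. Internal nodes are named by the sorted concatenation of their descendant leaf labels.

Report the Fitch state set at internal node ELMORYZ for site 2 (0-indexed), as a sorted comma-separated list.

A

site 0, node EY: E={T} ∪ Y={A} → {A,T} (+1)
site 0, node OR: O={G} ∪ R={C} → {C,G} (+1)
site 0, node ORZ: OR={C,G} ∪ Z={T} → {C,G,T} (+1)
site 0, node EORYZ: EY={A,T} ∩ ORZ={C,G,T} → {T} (+0)
site 0, node LM: L={A} ∪ M={T} → {A,T} (+1)
site 0, node ELMORYZ: EORYZ={T} ∩ LM={A,T} → {T} (+0)
site 1, node EY: E={G} ∪ Y={C} → {C,G} (+1)
site 1, node OR: O={C} ∪ R={T} → {C,T} (+1)
site 1, node ORZ: OR={C,T} ∪ Z={A} → {A,C,T} (+1)
site 1, node EORYZ: EY={C,G} ∩ ORZ={A,C,T} → {C} (+0)
site 1, node LM: L={G} ∪ M={A} → {A,G} (+1)
site 1, node ELMORYZ: EORYZ={C} ∪ LM={A,G} → {A,C,G} (+1)
site 2, node EY: E={T} ∪ Y={C} → {C,T} (+1)
site 2, node OR: O={A} ∪ R={T} → {A,T} (+1)
site 2, node ORZ: OR={A,T} ∩ Z={A} → {A} (+0)
site 2, node EORYZ: EY={C,T} ∪ ORZ={A} → {A,C,T} (+1)
site 2, node LM: L={A} ∩ M={A} → {A} (+0)
site 2, node ELMORYZ: EORYZ={A,C,T} ∩ LM={A} → {A} (+0)
site 3, node EY: E={C} ∪ Y={G} → {C,G} (+1)
site 3, node OR: O={A} ∪ R={C} → {A,C} (+1)
site 3, node ORZ: OR={A,C} ∩ Z={A} → {A} (+0)
site 3, node EORYZ: EY={C,G} ∪ ORZ={A} → {A,C,G} (+1)
site 3, node LM: L={A} ∪ M={C} → {A,C} (+1)
site 3, node ELMORYZ: EORYZ={A,C,G} ∩ LM={A,C} → {A,C} (+0)
site 4, node EY: E={C} ∩ Y={C} → {C} (+0)
site 4, node OR: O={A} ∪ R={C} → {A,C} (+1)
site 4, node ORZ: OR={A,C} ∩ Z={A} → {A} (+0)
site 4, node EORYZ: EY={C} ∪ ORZ={A} → {A,C} (+1)
site 4, node LM: L={G} ∪ M={T} → {G,T} (+1)
site 4, node ELMORYZ: EORYZ={A,C} ∪ LM={G,T} → {A,C,G,T} (+1)
per-site changes: [4, 5, 3, 4, 4]; total = 20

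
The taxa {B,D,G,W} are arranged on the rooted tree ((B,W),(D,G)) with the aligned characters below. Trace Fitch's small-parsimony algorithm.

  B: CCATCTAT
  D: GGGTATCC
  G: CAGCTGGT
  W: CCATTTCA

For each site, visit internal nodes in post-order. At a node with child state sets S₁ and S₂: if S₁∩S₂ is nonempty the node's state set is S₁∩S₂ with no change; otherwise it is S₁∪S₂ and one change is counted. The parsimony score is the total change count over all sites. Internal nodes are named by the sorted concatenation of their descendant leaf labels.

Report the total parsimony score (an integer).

BW@0: {C} ∩ {C} = {C} (intersection, +0)
DG@0: {G} ∪ {C} = {C,G} (union, +1)
BDGW@0: {C} ∩ {C,G} = {C} (intersection, +0)
BW@1: {C} ∩ {C} = {C} (intersection, +0)
DG@1: {G} ∪ {A} = {A,G} (union, +1)
BDGW@1: {C} ∪ {A,G} = {A,C,G} (union, +1)
BW@2: {A} ∩ {A} = {A} (intersection, +0)
DG@2: {G} ∩ {G} = {G} (intersection, +0)
BDGW@2: {A} ∪ {G} = {A,G} (union, +1)
BW@3: {T} ∩ {T} = {T} (intersection, +0)
DG@3: {T} ∪ {C} = {C,T} (union, +1)
BDGW@3: {T} ∩ {C,T} = {T} (intersection, +0)
BW@4: {C} ∪ {T} = {C,T} (union, +1)
DG@4: {A} ∪ {T} = {A,T} (union, +1)
BDGW@4: {C,T} ∩ {A,T} = {T} (intersection, +0)
BW@5: {T} ∩ {T} = {T} (intersection, +0)
DG@5: {T} ∪ {G} = {G,T} (union, +1)
BDGW@5: {T} ∩ {G,T} = {T} (intersection, +0)
BW@6: {A} ∪ {C} = {A,C} (union, +1)
DG@6: {C} ∪ {G} = {C,G} (union, +1)
BDGW@6: {A,C} ∩ {C,G} = {C} (intersection, +0)
BW@7: {T} ∪ {A} = {A,T} (union, +1)
DG@7: {C} ∪ {T} = {C,T} (union, +1)
BDGW@7: {A,T} ∩ {C,T} = {T} (intersection, +0)
per-site changes: [1, 2, 1, 1, 2, 1, 2, 2]; total = 12

12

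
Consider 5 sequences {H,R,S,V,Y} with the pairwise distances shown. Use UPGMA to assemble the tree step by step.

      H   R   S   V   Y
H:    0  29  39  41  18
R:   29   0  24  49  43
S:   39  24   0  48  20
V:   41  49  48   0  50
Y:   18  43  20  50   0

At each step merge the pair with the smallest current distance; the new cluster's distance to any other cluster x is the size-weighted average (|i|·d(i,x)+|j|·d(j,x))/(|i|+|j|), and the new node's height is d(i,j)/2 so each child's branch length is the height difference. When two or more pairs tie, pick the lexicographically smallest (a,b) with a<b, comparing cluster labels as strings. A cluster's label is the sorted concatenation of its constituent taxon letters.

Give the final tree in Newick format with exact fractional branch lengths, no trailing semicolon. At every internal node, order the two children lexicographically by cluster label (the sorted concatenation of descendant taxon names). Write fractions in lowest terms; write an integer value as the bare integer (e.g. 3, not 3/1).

step 1: merge (H,Y) at d=18; branch lengths H→9, Y→9; new cluster HY
  updated: d(HY,R)=36, d(HY,S)=59/2, d(HY,V)=91/2
step 2: merge (R,S) at d=24; branch lengths R→12, S→12; new cluster RS
  updated: d(HY,RS)=131/4, d(RS,V)=97/2
step 3: merge (HY,RS) at d=131/4; branch lengths HY→59/8, RS→35/8; new cluster HRSY
  updated: d(HRSY,V)=47
step 4: merge (HRSY,V) at d=47; branch lengths HRSY→57/8, V→47/2; new cluster HRSVY
final tree: (((H:9,Y:9):59/8,(R:12,S:12):35/8):57/8,V:47/2)
total length: 675/8

(((H:9,Y:9):59/8,(R:12,S:12):35/8):57/8,V:47/2)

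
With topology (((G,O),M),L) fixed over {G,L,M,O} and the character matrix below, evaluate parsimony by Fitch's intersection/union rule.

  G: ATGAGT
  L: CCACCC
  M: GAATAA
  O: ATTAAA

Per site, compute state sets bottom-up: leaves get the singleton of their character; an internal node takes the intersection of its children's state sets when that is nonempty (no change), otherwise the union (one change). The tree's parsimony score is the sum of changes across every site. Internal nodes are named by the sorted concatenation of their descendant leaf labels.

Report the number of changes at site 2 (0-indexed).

[col 0] GO: children G:{A}, O:{A} ∩→ {A}; cost 0
[col 0] GMO: children GO:{A}, M:{G} ∪→ {A,G}; cost 1
[col 0] GLMO: children GMO:{A,G}, L:{C} ∪→ {A,C,G}; cost 1
[col 1] GO: children G:{T}, O:{T} ∩→ {T}; cost 0
[col 1] GMO: children GO:{T}, M:{A} ∪→ {A,T}; cost 1
[col 1] GLMO: children GMO:{A,T}, L:{C} ∪→ {A,C,T}; cost 1
[col 2] GO: children G:{G}, O:{T} ∪→ {G,T}; cost 1
[col 2] GMO: children GO:{G,T}, M:{A} ∪→ {A,G,T}; cost 1
[col 2] GLMO: children GMO:{A,G,T}, L:{A} ∩→ {A}; cost 0
[col 3] GO: children G:{A}, O:{A} ∩→ {A}; cost 0
[col 3] GMO: children GO:{A}, M:{T} ∪→ {A,T}; cost 1
[col 3] GLMO: children GMO:{A,T}, L:{C} ∪→ {A,C,T}; cost 1
[col 4] GO: children G:{G}, O:{A} ∪→ {A,G}; cost 1
[col 4] GMO: children GO:{A,G}, M:{A} ∩→ {A}; cost 0
[col 4] GLMO: children GMO:{A}, L:{C} ∪→ {A,C}; cost 1
[col 5] GO: children G:{T}, O:{A} ∪→ {A,T}; cost 1
[col 5] GMO: children GO:{A,T}, M:{A} ∩→ {A}; cost 0
[col 5] GLMO: children GMO:{A}, L:{C} ∪→ {A,C}; cost 1
per-site changes: [2, 2, 2, 2, 2, 2]; total = 12

2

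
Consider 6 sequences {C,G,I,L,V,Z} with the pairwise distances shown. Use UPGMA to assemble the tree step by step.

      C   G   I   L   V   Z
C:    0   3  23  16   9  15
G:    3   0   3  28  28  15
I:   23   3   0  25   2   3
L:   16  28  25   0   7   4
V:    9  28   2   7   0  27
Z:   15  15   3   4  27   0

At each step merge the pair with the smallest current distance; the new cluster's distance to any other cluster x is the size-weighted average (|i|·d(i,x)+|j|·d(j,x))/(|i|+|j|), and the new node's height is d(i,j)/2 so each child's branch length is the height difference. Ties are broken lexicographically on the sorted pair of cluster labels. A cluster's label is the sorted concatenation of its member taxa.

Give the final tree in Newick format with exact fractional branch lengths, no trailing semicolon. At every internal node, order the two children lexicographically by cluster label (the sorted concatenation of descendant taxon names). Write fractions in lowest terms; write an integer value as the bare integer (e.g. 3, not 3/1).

((C:3/2,G:3/2):113/16,((I:1,V:1):27/4,(L:2,Z:2):23/4):13/16)

iteration 1: select I,V (d=2); attach at lengths (1, 1); label the merged cluster IV
  updated: d(C,IV)=16, d(G,IV)=31/2, d(IV,L)=16, d(IV,Z)=15
iteration 2: select C,G (d=3); attach at lengths (3/2, 3/2); label the merged cluster CG
  updated: d(CG,IV)=63/4, d(CG,L)=22, d(CG,Z)=15
iteration 3: select L,Z (d=4); attach at lengths (2, 2); label the merged cluster LZ
  updated: d(CG,LZ)=37/2, d(IV,LZ)=31/2
iteration 4: select IV,LZ (d=31/2); attach at lengths (27/4, 23/4); label the merged cluster ILVZ
  updated: d(CG,ILVZ)=137/8
iteration 5: select CG,ILVZ (d=137/8); attach at lengths (113/16, 13/16); label the merged cluster CGILVZ
final tree: ((C:3/2,G:3/2):113/16,((I:1,V:1):27/4,(L:2,Z:2):23/4):13/16)
total length: 235/8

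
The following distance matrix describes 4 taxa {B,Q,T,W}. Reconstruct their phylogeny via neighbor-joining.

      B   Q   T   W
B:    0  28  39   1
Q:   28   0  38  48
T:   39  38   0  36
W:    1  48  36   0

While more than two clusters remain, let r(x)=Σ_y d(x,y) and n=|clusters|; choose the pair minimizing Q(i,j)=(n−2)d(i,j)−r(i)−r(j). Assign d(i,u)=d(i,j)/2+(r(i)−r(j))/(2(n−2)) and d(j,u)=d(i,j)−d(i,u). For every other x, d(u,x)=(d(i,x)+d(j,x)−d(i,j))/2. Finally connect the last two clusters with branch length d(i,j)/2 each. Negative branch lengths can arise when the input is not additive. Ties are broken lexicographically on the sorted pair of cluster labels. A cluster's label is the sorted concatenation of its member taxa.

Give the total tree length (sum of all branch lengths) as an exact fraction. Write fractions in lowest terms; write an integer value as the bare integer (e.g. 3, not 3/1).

iteration 1: select B,W (d=1, Q=-151); attach at lengths (-15/4, 19/4); label the merged cluster BW
  updated: d(BW,Q)=75/2, d(BW,T)=37
iteration 2: select BW,Q (d=75/2, Q=-225/2); attach at lengths (73/4, 77/4); label the merged cluster BQW
  updated: d(BQW,T)=75/4
iteration 3: select BQW,T (d=75/4); attach at lengths (75/8, 75/8); label the merged cluster BQTW
final tree: (((B:-15/4,W:19/4):73/4,Q:77/4):75/8,T:75/8)
total length: 229/4

229/4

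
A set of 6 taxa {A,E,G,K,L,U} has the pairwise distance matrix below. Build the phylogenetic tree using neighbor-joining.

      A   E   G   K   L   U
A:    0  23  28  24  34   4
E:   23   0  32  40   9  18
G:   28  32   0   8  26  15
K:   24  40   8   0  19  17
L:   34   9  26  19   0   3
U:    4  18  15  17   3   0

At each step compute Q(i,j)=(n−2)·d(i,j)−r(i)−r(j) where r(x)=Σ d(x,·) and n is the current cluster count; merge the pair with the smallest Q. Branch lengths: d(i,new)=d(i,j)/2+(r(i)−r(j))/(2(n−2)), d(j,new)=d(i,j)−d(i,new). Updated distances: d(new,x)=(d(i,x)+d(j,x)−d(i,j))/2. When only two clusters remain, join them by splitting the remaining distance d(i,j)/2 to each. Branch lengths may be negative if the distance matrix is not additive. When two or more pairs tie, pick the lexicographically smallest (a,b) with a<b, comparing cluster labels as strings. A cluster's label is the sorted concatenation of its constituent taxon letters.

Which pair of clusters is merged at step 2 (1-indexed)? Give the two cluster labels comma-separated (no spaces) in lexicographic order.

E,L

iteration 1: select G,K (d=8, Q=-185); attach at lengths (33/8, 31/8); label the merged cluster GK
  updated: d(A,GK)=22, d(E,GK)=32, d(GK,L)=37/2, d(GK,U)=12
iteration 2: select E,L (d=9, Q=-239/2); attach at lengths (89/12, 19/12); label the merged cluster EL
  updated: d(A,EL)=24, d(EL,GK)=83/4, d(EL,U)=6
iteration 3: select A,U (d=4, Q=-64); attach at lengths (9, -5); label the merged cluster AU
  updated: d(AU,EL)=13, d(AU,GK)=15
iteration 4: select AU,EL (d=13, Q=-195/4); attach at lengths (29/8, 75/8); label the merged cluster AELU
  updated: d(AELU,GK)=91/8
iteration 5: select AELU,GK (d=91/8); attach at lengths (91/16, 91/16); label the merged cluster AEGKLU
final tree: (((A:9,U:-5):29/8,(E:89/12,L:19/12):75/8):91/16,(G:33/8,K:31/8):91/16)
total length: 363/8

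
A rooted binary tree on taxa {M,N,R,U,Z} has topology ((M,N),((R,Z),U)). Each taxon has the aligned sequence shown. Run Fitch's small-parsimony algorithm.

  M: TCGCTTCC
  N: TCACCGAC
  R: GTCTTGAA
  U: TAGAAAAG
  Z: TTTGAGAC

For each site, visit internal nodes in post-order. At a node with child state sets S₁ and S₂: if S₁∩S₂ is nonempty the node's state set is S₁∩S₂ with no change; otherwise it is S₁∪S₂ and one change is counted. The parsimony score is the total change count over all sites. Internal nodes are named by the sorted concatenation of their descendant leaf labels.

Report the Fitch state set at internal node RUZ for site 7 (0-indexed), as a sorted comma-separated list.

A,C,G

MN@0: {T} ∩ {T} = {T} (intersection, +0)
RZ@0: {G} ∪ {T} = {G,T} (union, +1)
RUZ@0: {G,T} ∩ {T} = {T} (intersection, +0)
MNRUZ@0: {T} ∩ {T} = {T} (intersection, +0)
MN@1: {C} ∩ {C} = {C} (intersection, +0)
RZ@1: {T} ∩ {T} = {T} (intersection, +0)
RUZ@1: {T} ∪ {A} = {A,T} (union, +1)
MNRUZ@1: {C} ∪ {A,T} = {A,C,T} (union, +1)
MN@2: {G} ∪ {A} = {A,G} (union, +1)
RZ@2: {C} ∪ {T} = {C,T} (union, +1)
RUZ@2: {C,T} ∪ {G} = {C,G,T} (union, +1)
MNRUZ@2: {A,G} ∩ {C,G,T} = {G} (intersection, +0)
MN@3: {C} ∩ {C} = {C} (intersection, +0)
RZ@3: {T} ∪ {G} = {G,T} (union, +1)
RUZ@3: {G,T} ∪ {A} = {A,G,T} (union, +1)
MNRUZ@3: {C} ∪ {A,G,T} = {A,C,G,T} (union, +1)
MN@4: {T} ∪ {C} = {C,T} (union, +1)
RZ@4: {T} ∪ {A} = {A,T} (union, +1)
RUZ@4: {A,T} ∩ {A} = {A} (intersection, +0)
MNRUZ@4: {C,T} ∪ {A} = {A,C,T} (union, +1)
MN@5: {T} ∪ {G} = {G,T} (union, +1)
RZ@5: {G} ∩ {G} = {G} (intersection, +0)
RUZ@5: {G} ∪ {A} = {A,G} (union, +1)
MNRUZ@5: {G,T} ∩ {A,G} = {G} (intersection, +0)
MN@6: {C} ∪ {A} = {A,C} (union, +1)
RZ@6: {A} ∩ {A} = {A} (intersection, +0)
RUZ@6: {A} ∩ {A} = {A} (intersection, +0)
MNRUZ@6: {A,C} ∩ {A} = {A} (intersection, +0)
MN@7: {C} ∩ {C} = {C} (intersection, +0)
RZ@7: {A} ∪ {C} = {A,C} (union, +1)
RUZ@7: {A,C} ∪ {G} = {A,C,G} (union, +1)
MNRUZ@7: {C} ∩ {A,C,G} = {C} (intersection, +0)
per-site changes: [1, 2, 3, 3, 3, 2, 1, 2]; total = 17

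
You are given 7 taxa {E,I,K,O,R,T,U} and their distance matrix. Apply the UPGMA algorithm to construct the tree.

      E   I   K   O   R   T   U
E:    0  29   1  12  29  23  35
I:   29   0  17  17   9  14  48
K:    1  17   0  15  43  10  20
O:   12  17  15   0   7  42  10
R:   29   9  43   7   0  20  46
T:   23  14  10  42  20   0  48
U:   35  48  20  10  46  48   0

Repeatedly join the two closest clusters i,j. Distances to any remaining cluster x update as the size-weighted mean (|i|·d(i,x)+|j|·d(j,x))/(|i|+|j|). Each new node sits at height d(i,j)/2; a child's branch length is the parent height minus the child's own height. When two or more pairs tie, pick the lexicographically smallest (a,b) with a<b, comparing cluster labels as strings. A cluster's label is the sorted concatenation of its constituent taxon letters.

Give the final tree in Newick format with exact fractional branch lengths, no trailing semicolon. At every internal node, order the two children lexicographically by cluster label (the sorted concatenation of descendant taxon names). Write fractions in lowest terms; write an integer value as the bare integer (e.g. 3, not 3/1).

((((E:1/2,K:1/2):31/4,T:33/4):145/36,(I:13/2,(O:7/2,R:7/2):3):52/9):179/36,U:69/4)

step 1: merge (E,K) at d=1; branch lengths E→1/2, K→1/2; new cluster EK
  updated: d(EK,I)=23, d(EK,O)=27/2, d(EK,R)=36, d(EK,T)=33/2, d(EK,U)=55/2
step 2: merge (O,R) at d=7; branch lengths O→7/2, R→7/2; new cluster OR
  updated: d(EK,OR)=99/4, d(I,OR)=13, d(OR,T)=31, d(OR,U)=28
step 3: merge (I,OR) at d=13; branch lengths I→13/2, OR→3; new cluster IOR
  updated: d(EK,IOR)=145/6, d(IOR,T)=76/3, d(IOR,U)=104/3
step 4: merge (EK,T) at d=33/2; branch lengths EK→31/4, T→33/4; new cluster EKT
  updated: d(EKT,IOR)=221/9, d(EKT,U)=103/3
step 5: merge (EKT,IOR) at d=221/9; branch lengths EKT→145/36, IOR→52/9; new cluster EIKORT
  updated: d(EIKORT,U)=69/2
step 6: merge (EIKORT,U) at d=69/2; branch lengths EIKORT→179/36, U→69/4; new cluster EIKORTU
final tree: ((((E:1/2,K:1/2):31/4,T:33/4):145/36,(I:13/2,(O:7/2,R:7/2):3):52/9):179/36,U:69/4)
total length: 2359/36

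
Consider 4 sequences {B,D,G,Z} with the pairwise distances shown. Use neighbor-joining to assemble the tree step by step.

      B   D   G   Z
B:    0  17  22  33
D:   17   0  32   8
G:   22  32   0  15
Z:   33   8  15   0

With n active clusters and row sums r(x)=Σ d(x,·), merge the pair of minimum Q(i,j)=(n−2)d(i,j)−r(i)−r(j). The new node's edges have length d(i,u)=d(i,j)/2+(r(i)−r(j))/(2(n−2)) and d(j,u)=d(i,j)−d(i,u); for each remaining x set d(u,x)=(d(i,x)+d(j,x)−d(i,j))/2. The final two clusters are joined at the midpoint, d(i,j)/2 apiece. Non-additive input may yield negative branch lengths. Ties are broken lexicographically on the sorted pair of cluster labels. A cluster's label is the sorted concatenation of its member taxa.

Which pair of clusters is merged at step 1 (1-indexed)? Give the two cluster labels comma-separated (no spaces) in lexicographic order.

step 1: merge (B,G) at d=22, Q=-97; branch lengths B→47/4, G→41/4; new cluster BG
  updated: d(BG,D)=27/2, d(BG,Z)=13
step 2: merge (BG,D) at d=27/2, Q=-69/2; branch lengths BG→37/4, D→17/4; new cluster BDG
  updated: d(BDG,Z)=15/4
step 3: merge (BDG,Z) at d=15/4; branch lengths BDG→15/8, Z→15/8; new cluster BDGZ
final tree: (((B:47/4,G:41/4):37/4,D:17/4):15/8,Z:15/8)
total length: 157/4

B,G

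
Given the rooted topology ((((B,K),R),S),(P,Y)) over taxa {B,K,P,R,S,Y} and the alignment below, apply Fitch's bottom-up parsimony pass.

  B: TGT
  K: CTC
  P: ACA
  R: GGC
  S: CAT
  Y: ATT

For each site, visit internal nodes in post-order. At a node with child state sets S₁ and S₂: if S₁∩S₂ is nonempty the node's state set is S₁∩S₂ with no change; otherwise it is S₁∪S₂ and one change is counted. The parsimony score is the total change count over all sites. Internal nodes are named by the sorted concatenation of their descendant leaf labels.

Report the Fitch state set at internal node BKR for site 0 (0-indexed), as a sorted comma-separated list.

BK@0: {T} ∪ {C} = {C,T} (union, +1)
BKR@0: {C,T} ∪ {G} = {C,G,T} (union, +1)
BKRS@0: {C,G,T} ∩ {C} = {C} (intersection, +0)
PY@0: {A} ∩ {A} = {A} (intersection, +0)
BKPRSY@0: {C} ∪ {A} = {A,C} (union, +1)
BK@1: {G} ∪ {T} = {G,T} (union, +1)
BKR@1: {G,T} ∩ {G} = {G} (intersection, +0)
BKRS@1: {G} ∪ {A} = {A,G} (union, +1)
PY@1: {C} ∪ {T} = {C,T} (union, +1)
BKPRSY@1: {A,G} ∪ {C,T} = {A,C,G,T} (union, +1)
BK@2: {T} ∪ {C} = {C,T} (union, +1)
BKR@2: {C,T} ∩ {C} = {C} (intersection, +0)
BKRS@2: {C} ∪ {T} = {C,T} (union, +1)
PY@2: {A} ∪ {T} = {A,T} (union, +1)
BKPRSY@2: {C,T} ∩ {A,T} = {T} (intersection, +0)
per-site changes: [3, 4, 3]; total = 10

C,G,T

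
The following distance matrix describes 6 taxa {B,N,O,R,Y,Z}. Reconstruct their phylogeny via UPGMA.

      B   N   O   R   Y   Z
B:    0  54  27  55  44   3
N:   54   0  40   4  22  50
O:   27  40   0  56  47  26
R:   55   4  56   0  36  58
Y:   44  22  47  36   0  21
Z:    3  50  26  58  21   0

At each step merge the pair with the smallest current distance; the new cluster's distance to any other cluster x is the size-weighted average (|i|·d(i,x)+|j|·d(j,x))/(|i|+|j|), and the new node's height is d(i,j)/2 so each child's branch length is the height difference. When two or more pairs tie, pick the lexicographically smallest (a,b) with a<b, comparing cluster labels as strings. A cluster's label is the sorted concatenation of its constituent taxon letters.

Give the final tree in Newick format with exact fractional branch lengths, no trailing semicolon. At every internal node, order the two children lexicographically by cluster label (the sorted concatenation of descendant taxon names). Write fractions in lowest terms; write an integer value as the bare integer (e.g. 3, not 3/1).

iteration 1: select B,Z (d=3); attach at lengths (3/2, 3/2); label the merged cluster BZ
  updated: d(BZ,N)=52, d(BZ,O)=53/2, d(BZ,R)=113/2, d(BZ,Y)=65/2
iteration 2: select N,R (d=4); attach at lengths (2, 2); label the merged cluster NR
  updated: d(BZ,NR)=217/4, d(NR,O)=48, d(NR,Y)=29
iteration 3: select BZ,O (d=53/2); attach at lengths (47/4, 53/4); label the merged cluster BOZ
  updated: d(BOZ,NR)=313/6, d(BOZ,Y)=112/3
iteration 4: select NR,Y (d=29); attach at lengths (25/2, 29/2); label the merged cluster NRY
  updated: d(BOZ,NRY)=425/9
iteration 5: select BOZ,NRY (d=425/9); attach at lengths (373/36, 82/9); label the merged cluster BNORYZ
final tree: (((B:3/2,Z:3/2):47/4,O:53/4):373/36,((N:2,R:2):25/2,Y:29/2):82/9)
total length: 2825/36

(((B:3/2,Z:3/2):47/4,O:53/4):373/36,((N:2,R:2):25/2,Y:29/2):82/9)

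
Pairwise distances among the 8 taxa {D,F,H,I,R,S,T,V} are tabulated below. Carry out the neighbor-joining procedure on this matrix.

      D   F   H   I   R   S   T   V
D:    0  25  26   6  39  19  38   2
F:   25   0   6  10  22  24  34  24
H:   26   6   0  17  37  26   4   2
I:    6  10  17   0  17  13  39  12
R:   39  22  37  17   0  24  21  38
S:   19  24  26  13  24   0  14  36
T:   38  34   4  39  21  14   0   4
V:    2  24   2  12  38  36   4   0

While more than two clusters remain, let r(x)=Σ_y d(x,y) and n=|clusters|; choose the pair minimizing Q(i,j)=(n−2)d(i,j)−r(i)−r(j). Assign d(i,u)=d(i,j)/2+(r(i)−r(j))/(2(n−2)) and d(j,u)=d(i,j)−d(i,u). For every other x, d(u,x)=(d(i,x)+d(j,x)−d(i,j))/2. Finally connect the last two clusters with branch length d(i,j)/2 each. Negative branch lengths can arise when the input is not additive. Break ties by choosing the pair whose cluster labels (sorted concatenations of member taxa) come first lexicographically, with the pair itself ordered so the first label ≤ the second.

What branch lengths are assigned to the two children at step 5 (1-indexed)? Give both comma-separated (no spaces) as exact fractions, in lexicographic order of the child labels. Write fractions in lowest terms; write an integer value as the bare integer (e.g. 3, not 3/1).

iteration 1: select D,V (d=2, Q=-261); attach at lengths (49/12, -25/12); label the merged cluster DV
  updated: d(DV,F)=47/2, d(DV,H)=13, d(DV,I)=8, d(DV,R)=75/2, d(DV,S)=53/2, d(DV,T)=20
iteration 2: select H,T (d=4, Q=-215); attach at lengths (-9/10, 49/10); label the merged cluster HT
  updated: d(DV,HT)=29/2, d(F,HT)=18, d(HT,I)=26, d(HT,R)=27, d(HT,S)=18
iteration 3: select DV,HT (d=29/2, Q=-311/2); attach at lengths (129/16, 103/16); label the merged cluster DHTV
  updated: d(DHTV,F)=27/2, d(DHTV,I)=39/4, d(DHTV,R)=25, d(DHTV,S)=15
iteration 4: select DHTV,S (d=15, Q=-377/4); attach at lengths (43/8, 77/8); label the merged cluster DHSTV
  updated: d(DHSTV,F)=45/4, d(DHSTV,I)=31/8, d(DHSTV,R)=17
iteration 5: select DHSTV,I (d=31/8, Q=-221/4); attach at lengths (9/4, 13/8); label the merged cluster DHISTV
  updated: d(DHISTV,F)=139/16, d(DHISTV,R)=241/16
iteration 6: select DHISTV,F (d=139/16, Q=-183/4); attach at lengths (7/8, 125/16); label the merged cluster DFHISTV
  updated: d(DFHISTV,R)=227/16
iteration 7: select DFHISTV,R (d=227/16); attach at lengths (227/32, 227/32); label the merged cluster DFHIRSTV
final tree: ((((((D:49/12,V:-25/12):129/16,(H:-9/10,T:49/10):103/16):43/8,S:77/8):9/4,I:13/8):7/8,F:125/16):227/32,R:227/32)
total length: 249/4

9/4,13/8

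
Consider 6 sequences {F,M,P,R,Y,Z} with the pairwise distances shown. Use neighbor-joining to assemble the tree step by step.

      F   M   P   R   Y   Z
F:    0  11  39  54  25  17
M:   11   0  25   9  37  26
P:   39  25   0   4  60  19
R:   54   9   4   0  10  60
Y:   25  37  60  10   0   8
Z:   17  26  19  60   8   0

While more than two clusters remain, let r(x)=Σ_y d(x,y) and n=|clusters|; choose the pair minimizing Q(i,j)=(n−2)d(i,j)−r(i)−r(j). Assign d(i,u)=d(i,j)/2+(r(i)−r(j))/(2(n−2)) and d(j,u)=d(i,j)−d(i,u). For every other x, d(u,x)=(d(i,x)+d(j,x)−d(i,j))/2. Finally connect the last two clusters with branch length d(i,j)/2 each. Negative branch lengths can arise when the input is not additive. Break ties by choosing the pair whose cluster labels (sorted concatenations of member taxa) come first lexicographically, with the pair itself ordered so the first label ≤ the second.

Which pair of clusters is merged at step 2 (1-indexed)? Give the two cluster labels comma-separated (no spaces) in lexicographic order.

iteration 1: select P,R (d=4, Q=-268); attach at lengths (13/4, 3/4); label the merged cluster PR
  updated: d(F,PR)=89/2, d(M,PR)=15, d(PR,Y)=33, d(PR,Z)=75/2
iteration 2: select M,PR (d=15, Q=-174); attach at lengths (2/3, 43/3); label the merged cluster MPR
  updated: d(F,MPR)=81/4, d(MPR,Y)=55/2, d(MPR,Z)=97/4
iteration 3: select F,MPR (d=81/4, Q=-375/4); attach at lengths (123/16, 201/16); label the merged cluster FMPR
  updated: d(FMPR,Y)=129/8, d(FMPR,Z)=21/2
iteration 4: select FMPR,Y (d=129/8, Q=-277/8); attach at lengths (149/16, 109/16); label the merged cluster FMPRY
  updated: d(FMPRY,Z)=19/16
iteration 5: select FMPRY,Z (d=19/16); attach at lengths (19/32, 19/32); label the merged cluster FMPRYZ
final tree: (((F:123/16,(M:2/3,(P:13/4,R:3/4):43/3):201/16):149/16,Y:109/16):19/32,Z:19/32)
total length: 905/16

M,PR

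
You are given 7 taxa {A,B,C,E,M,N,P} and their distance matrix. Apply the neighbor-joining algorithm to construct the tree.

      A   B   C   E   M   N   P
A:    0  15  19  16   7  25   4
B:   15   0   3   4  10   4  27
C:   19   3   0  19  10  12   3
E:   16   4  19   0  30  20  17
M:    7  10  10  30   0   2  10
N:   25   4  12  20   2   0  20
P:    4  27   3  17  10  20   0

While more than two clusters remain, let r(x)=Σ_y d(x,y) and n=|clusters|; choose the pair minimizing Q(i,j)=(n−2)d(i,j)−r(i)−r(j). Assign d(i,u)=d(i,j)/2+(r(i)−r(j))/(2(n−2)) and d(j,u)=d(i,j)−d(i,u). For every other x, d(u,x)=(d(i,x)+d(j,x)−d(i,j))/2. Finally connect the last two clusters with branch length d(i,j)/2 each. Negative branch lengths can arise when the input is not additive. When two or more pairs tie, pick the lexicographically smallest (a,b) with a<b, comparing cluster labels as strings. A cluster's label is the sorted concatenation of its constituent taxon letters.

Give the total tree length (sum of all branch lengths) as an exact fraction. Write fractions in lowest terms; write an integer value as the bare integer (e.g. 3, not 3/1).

1. join B+E (d=4, Q=-149) ⇒ BE; edges |B|=-23/10, |E|=63/10
  updated: d(A,BE)=27/2, d(BE,C)=9, d(BE,M)=18, d(BE,N)=10, d(BE,P)=20
2. join A+P (d=4, Q=-219/2) ⇒ AP; edges |A|=55/16, |P|=9/16
  updated: d(AP,BE)=59/4, d(AP,C)=9, d(AP,M)=13/2, d(AP,N)=41/2
3. join M+N (d=2, Q=-75) ⇒ MN; edges |M|=-1/3, |N|=7/3
  updated: d(AP,MN)=25/2, d(BE,MN)=13, d(C,MN)=10
4. join AP+MN (d=25/2, Q=-187/4) ⇒ AMNP; edges |AP|=103/16, |MN|=97/16
  updated: d(AMNP,BE)=61/8, d(AMNP,C)=13/4
5. join AMNP+BE (d=61/8, Q=-159/8) ⇒ ABEMNP; edges |AMNP|=15/16, |BE|=107/16
  updated: d(ABEMNP,C)=37/16
6. join ABEMNP+C (d=37/16) ⇒ ABCEMNP; edges |ABEMNP|=37/32, |C|=37/32
final tree: ((((A:55/16,P:9/16):103/16,(M:-1/3,N:7/3):97/16):15/16,(B:-23/10,E:63/10):107/16):37/32,C:37/32)
total length: 519/16

519/16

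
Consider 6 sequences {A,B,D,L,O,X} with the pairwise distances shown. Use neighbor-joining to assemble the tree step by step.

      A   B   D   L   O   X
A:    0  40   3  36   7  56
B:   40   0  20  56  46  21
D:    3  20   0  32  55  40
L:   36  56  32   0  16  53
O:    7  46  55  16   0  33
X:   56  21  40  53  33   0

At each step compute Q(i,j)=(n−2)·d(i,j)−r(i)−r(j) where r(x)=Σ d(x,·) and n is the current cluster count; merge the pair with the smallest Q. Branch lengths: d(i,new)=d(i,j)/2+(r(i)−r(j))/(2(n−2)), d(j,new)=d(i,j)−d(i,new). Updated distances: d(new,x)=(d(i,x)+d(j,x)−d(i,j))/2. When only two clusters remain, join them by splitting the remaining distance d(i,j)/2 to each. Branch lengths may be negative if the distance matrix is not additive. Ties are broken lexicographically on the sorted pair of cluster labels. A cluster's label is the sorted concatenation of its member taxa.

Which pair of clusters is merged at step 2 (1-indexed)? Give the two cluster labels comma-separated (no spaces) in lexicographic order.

L,O

1. join B+X (d=21, Q=-302) ⇒ BX; edges |B|=8, |X|=13
  updated: d(A,BX)=75/2, d(BX,D)=39/2, d(BX,L)=44, d(BX,O)=29
2. join L+O (d=16, Q=-187) ⇒ LO; edges |L|=23/2, |O|=9/2
  updated: d(A,LO)=27/2, d(BX,LO)=57/2, d(D,LO)=71/2
3. join A+D (d=3, Q=-106) ⇒ AD; edges |A|=1/2, |D|=5/2
  updated: d(AD,BX)=27, d(AD,LO)=23
4. join AD+BX (d=27, Q=-157/2) ⇒ ABDX; edges |AD|=43/4, |BX|=65/4
  updated: d(ABDX,LO)=49/4
5. join ABDX+LO (d=49/4) ⇒ ABDLOX; edges |ABDX|=49/8, |LO|=49/8
final tree: (((A:1/2,D:5/2):43/4,(B:8,X:13):65/4):49/8,(L:23/2,O:9/2):49/8)
total length: 317/4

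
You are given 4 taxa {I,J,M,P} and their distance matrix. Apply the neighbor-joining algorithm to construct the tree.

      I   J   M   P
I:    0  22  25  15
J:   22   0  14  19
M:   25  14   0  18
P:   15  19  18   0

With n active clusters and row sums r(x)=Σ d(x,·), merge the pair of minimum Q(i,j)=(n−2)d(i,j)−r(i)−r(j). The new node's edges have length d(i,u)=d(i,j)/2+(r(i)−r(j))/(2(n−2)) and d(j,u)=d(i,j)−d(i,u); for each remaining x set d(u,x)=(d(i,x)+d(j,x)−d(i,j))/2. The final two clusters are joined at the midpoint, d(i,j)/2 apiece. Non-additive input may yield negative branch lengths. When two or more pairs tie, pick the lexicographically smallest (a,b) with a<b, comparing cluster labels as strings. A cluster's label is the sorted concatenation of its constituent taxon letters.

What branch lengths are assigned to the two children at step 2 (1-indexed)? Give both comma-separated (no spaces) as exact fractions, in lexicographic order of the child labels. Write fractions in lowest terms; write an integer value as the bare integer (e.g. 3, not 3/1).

1. join I+P (d=15, Q=-84) ⇒ IP; edges |I|=10, |P|=5
  updated: d(IP,J)=13, d(IP,M)=14
2. join IP+J (d=13, Q=-41) ⇒ IJP; edges |IP|=13/2, |J|=13/2
  updated: d(IJP,M)=15/2
3. join IJP+M (d=15/2) ⇒ IJMP; edges |IJP|=15/4, |M|=15/4
final tree: (((I:10,P:5):13/2,J:13/2):15/4,M:15/4)
total length: 71/2

13/2,13/2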